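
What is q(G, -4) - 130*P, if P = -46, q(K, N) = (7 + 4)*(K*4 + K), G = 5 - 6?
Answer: 5925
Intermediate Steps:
G = -1
q(K, N) = 55*K (q(K, N) = 11*(4*K + K) = 11*(5*K) = 55*K)
q(G, -4) - 130*P = 55*(-1) - 130*(-46) = -55 + 5980 = 5925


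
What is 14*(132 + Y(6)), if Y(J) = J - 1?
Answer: 1918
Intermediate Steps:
Y(J) = -1 + J
14*(132 + Y(6)) = 14*(132 + (-1 + 6)) = 14*(132 + 5) = 14*137 = 1918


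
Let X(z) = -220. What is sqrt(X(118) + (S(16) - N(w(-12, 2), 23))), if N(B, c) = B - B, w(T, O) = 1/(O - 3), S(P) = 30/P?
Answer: I*sqrt(3490)/4 ≈ 14.769*I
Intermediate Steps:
w(T, O) = 1/(-3 + O)
N(B, c) = 0
sqrt(X(118) + (S(16) - N(w(-12, 2), 23))) = sqrt(-220 + (30/16 - 1*0)) = sqrt(-220 + (30*(1/16) + 0)) = sqrt(-220 + (15/8 + 0)) = sqrt(-220 + 15/8) = sqrt(-1745/8) = I*sqrt(3490)/4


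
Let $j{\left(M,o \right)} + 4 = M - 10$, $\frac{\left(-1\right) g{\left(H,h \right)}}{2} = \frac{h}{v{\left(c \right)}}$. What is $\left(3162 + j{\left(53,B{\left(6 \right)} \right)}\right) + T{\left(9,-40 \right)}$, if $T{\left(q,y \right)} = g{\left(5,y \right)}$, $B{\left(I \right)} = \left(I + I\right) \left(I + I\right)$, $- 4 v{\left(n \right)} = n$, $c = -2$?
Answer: $3361$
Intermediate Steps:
$v{\left(n \right)} = - \frac{n}{4}$
$B{\left(I \right)} = 4 I^{2}$ ($B{\left(I \right)} = 2 I 2 I = 4 I^{2}$)
$g{\left(H,h \right)} = - 4 h$ ($g{\left(H,h \right)} = - 2 \frac{h}{\left(- \frac{1}{4}\right) \left(-2\right)} = - 2 h \frac{1}{\frac{1}{2}} = - 2 h 2 = - 2 \cdot 2 h = - 4 h$)
$T{\left(q,y \right)} = - 4 y$
$j{\left(M,o \right)} = -14 + M$ ($j{\left(M,o \right)} = -4 + \left(M - 10\right) = -4 + \left(-10 + M\right) = -14 + M$)
$\left(3162 + j{\left(53,B{\left(6 \right)} \right)}\right) + T{\left(9,-40 \right)} = \left(3162 + \left(-14 + 53\right)\right) - -160 = \left(3162 + 39\right) + 160 = 3201 + 160 = 3361$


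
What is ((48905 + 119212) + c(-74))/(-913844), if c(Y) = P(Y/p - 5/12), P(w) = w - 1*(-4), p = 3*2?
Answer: -672433/3655376 ≈ -0.18396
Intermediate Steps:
p = 6
P(w) = 4 + w (P(w) = w + 4 = 4 + w)
c(Y) = 43/12 + Y/6 (c(Y) = 4 + (Y/6 - 5/12) = 4 + (-5/12 + Y/6) = 43/12 + Y/6)
((48905 + 119212) + c(-74))/(-913844) = ((48905 + 119212) + (43/12 + (⅙)*(-74)))/(-913844) = (168117 + (43/12 - 37/3))*(-1/913844) = (168117 - 35/4)*(-1/913844) = (672433/4)*(-1/913844) = -672433/3655376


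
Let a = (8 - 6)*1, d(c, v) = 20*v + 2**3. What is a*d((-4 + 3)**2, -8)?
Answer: -304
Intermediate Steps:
d(c, v) = 8 + 20*v (d(c, v) = 20*v + 8 = 8 + 20*v)
a = 2 (a = 2*1 = 2)
a*d((-4 + 3)**2, -8) = 2*(8 + 20*(-8)) = 2*(8 - 160) = 2*(-152) = -304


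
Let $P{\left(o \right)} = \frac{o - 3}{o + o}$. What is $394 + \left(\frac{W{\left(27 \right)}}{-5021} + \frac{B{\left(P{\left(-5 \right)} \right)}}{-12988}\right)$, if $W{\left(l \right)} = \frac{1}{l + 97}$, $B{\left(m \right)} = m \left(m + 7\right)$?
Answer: $\frac{19912688239069}{50539879700} \approx 394.0$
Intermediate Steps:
$P{\left(o \right)} = \frac{-3 + o}{2 o}$
$B{\left(m \right)} = m \left(7 + m\right)$
$W{\left(l \right)} = \frac{1}{97 + l}$
$394 + \left(\frac{W{\left(27 \right)}}{-5021} + \frac{B{\left(P{\left(-5 \right)} \right)}}{-12988}\right) = 394 + \left(\frac{1}{\left(97 + 27\right) \left(-5021\right)} + \frac{\frac{-3 - 5}{2 \left(-5\right)} \left(7 + \frac{-3 - 5}{2 \left(-5\right)}\right)}{-12988}\right) = 394 + \left(\frac{1}{124} \left(- \frac{1}{5021}\right) + \frac{1}{2} \left(- \frac{1}{5}\right) \left(-8\right) \left(7 + \frac{1}{2} \left(- \frac{1}{5}\right) \left(-8\right)\right) \left(- \frac{1}{12988}\right)\right) = 394 + \left(\frac{1}{124} \left(- \frac{1}{5021}\right) + \frac{4 \left(7 + \frac{4}{5}\right)}{5} \left(- \frac{1}{12988}\right)\right) = 394 + \left(- \frac{1}{622604} + \frac{4}{5} \cdot \frac{39}{5} \left(- \frac{1}{12988}\right)\right) = 394 + \left(- \frac{1}{622604} + \frac{156}{25} \left(- \frac{1}{12988}\right)\right) = 394 - \frac{24362731}{50539879700} = \frac{19912688239069}{50539879700}$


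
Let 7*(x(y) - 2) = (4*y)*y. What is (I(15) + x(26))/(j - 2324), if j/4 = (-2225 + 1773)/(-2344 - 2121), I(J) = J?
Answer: -4201565/24207988 ≈ -0.17356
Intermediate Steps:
x(y) = 2 + 4*y²/7 (x(y) = 2 + ((4*y)*y)/7 = 2 + (4*y²)/7 = 2 + 4*y²/7)
j = 1808/4465 (j = 4*((-2225 + 1773)/(-2344 - 2121)) = 4*(-452/(-4465)) = 4*(-452*(-1/4465)) = 4*(452/4465) = 1808/4465 ≈ 0.40493)
(I(15) + x(26))/(j - 2324) = (15 + (2 + (4/7)*26²))/(1808/4465 - 2324) = (15 + (2 + (4/7)*676))/(-10374852/4465) = (15 + (2 + 2704/7))*(-4465/10374852) = (15 + 2718/7)*(-4465/10374852) = (2823/7)*(-4465/10374852) = -4201565/24207988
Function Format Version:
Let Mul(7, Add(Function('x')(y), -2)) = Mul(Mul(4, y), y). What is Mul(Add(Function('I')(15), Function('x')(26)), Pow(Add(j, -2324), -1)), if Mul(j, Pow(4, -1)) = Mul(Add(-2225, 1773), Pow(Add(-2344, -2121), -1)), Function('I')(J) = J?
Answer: Rational(-4201565, 24207988) ≈ -0.17356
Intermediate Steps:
Function('x')(y) = Add(2, Mul(Rational(4, 7), Pow(y, 2))) (Function('x')(y) = Add(2, Mul(Rational(1, 7), Mul(Mul(4, y), y))) = Add(2, Mul(Rational(1, 7), Mul(4, Pow(y, 2)))) = Add(2, Mul(Rational(4, 7), Pow(y, 2))))
j = Rational(1808, 4465) (j = Mul(4, Mul(Add(-2225, 1773), Pow(Add(-2344, -2121), -1))) = Mul(4, Mul(-452, Pow(-4465, -1))) = Mul(4, Mul(-452, Rational(-1, 4465))) = Mul(4, Rational(452, 4465)) = Rational(1808, 4465) ≈ 0.40493)
Mul(Add(Function('I')(15), Function('x')(26)), Pow(Add(j, -2324), -1)) = Mul(Add(15, Add(2, Mul(Rational(4, 7), Pow(26, 2)))), Pow(Add(Rational(1808, 4465), -2324), -1)) = Mul(Add(15, Add(2, Mul(Rational(4, 7), 676))), Pow(Rational(-10374852, 4465), -1)) = Mul(Add(15, Add(2, Rational(2704, 7))), Rational(-4465, 10374852)) = Mul(Add(15, Rational(2718, 7)), Rational(-4465, 10374852)) = Mul(Rational(2823, 7), Rational(-4465, 10374852)) = Rational(-4201565, 24207988)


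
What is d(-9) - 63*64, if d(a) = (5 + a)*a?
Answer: -3996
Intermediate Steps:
d(a) = a*(5 + a)
d(-9) - 63*64 = -9*(5 - 9) - 63*64 = -9*(-4) - 4032 = 36 - 4032 = -3996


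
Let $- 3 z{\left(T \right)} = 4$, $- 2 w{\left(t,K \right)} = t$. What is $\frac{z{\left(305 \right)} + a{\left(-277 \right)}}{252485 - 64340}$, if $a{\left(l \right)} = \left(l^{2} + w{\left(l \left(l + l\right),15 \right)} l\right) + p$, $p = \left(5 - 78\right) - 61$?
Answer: $\frac{12798316}{112887} \approx 113.37$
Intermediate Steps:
$w{\left(t,K \right)} = - \frac{t}{2}$
$z{\left(T \right)} = - \frac{4}{3}$ ($z{\left(T \right)} = \left(- \frac{1}{3}\right) 4 = - \frac{4}{3}$)
$p = -134$ ($p = -73 - 61 = -134$)
$a{\left(l \right)} = -134 + l^{2} - l^{3}$ ($a{\left(l \right)} = \left(l^{2} + - \frac{l \left(l + l\right)}{2} l\right) - 134 = \left(l^{2} + - \frac{l 2 l}{2} l\right) - 134 = \left(l^{2} + - \frac{2 l^{2}}{2} l\right) - 134 = \left(l^{2} + - l^{2} l\right) - 134 = \left(l^{2} - l^{3}\right) - 134 = -134 + l^{2} - l^{3}$)
$\frac{z{\left(305 \right)} + a{\left(-277 \right)}}{252485 - 64340} = \frac{- \frac{4}{3} - \left(-21253799 - 76729\right)}{252485 - 64340} = \frac{- \frac{4}{3} - -21330528}{188145} = \left(- \frac{4}{3} + \left(-134 + 76729 + 21253933\right)\right) \frac{1}{188145} = \left(- \frac{4}{3} + 21330528\right) \frac{1}{188145} = \frac{63991580}{3} \cdot \frac{1}{188145} = \frac{12798316}{112887}$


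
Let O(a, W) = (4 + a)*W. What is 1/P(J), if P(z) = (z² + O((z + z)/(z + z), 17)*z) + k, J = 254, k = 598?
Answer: 1/86704 ≈ 1.1533e-5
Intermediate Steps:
O(a, W) = W*(4 + a)
P(z) = 598 + z² + 85*z (P(z) = (z² + (17*(4 + (z + z)/(z + z)))*z) + 598 = (z² + (17*(4 + (2*z)/((2*z))))*z) + 598 = (z² + (17*(4 + (2*z)*(1/(2*z))))*z) + 598 = (z² + (17*(4 + 1))*z) + 598 = (z² + (17*5)*z) + 598 = (z² + 85*z) + 598 = 598 + z² + 85*z)
1/P(J) = 1/(598 + 254² + 85*254) = 1/(598 + 64516 + 21590) = 1/86704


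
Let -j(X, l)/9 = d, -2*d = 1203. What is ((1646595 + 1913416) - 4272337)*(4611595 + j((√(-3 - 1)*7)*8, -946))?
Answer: -3288815196771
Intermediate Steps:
d = -1203/2 (d = -½*1203 = -1203/2 ≈ -601.50)
j(X, l) = 10827/2 (j(X, l) = -9*(-1203/2) = 10827/2)
((1646595 + 1913416) - 4272337)*(4611595 + j((√(-3 - 1)*7)*8, -946)) = ((1646595 + 1913416) - 4272337)*(4611595 + 10827/2) = (3560011 - 4272337)*(9234017/2) = -712326*9234017/2 = -3288815196771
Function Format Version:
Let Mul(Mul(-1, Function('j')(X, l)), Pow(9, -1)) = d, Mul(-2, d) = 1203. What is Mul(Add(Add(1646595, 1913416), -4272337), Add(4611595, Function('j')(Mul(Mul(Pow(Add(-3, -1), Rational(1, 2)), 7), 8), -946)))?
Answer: -3288815196771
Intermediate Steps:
d = Rational(-1203, 2) (d = Mul(Rational(-1, 2), 1203) = Rational(-1203, 2) ≈ -601.50)
Function('j')(X, l) = Rational(10827, 2) (Function('j')(X, l) = Mul(-9, Rational(-1203, 2)) = Rational(10827, 2))
Mul(Add(Add(1646595, 1913416), -4272337), Add(4611595, Function('j')(Mul(Mul(Pow(Add(-3, -1), Rational(1, 2)), 7), 8), -946))) = Mul(Add(Add(1646595, 1913416), -4272337), Add(4611595, Rational(10827, 2))) = Mul(Add(3560011, -4272337), Rational(9234017, 2)) = Mul(-712326, Rational(9234017, 2)) = -3288815196771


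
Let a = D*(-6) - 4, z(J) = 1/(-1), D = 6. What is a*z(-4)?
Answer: 40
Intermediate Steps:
z(J) = -1
a = -40 (a = 6*(-6) - 4 = -36 - 4 = -40)
a*z(-4) = -40*(-1) = 40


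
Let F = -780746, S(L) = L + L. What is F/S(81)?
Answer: -390373/81 ≈ -4819.4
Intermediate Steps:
S(L) = 2*L
F/S(81) = -780746/(2*81) = -780746/162 = -780746*1/162 = -390373/81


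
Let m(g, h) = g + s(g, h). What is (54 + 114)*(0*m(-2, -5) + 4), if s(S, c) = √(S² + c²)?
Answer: 672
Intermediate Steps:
m(g, h) = g + √(g² + h²)
(54 + 114)*(0*m(-2, -5) + 4) = (54 + 114)*(0*(-2 + √((-2)² + (-5)²)) + 4) = 168*(0*(-2 + √(4 + 25)) + 4) = 168*(0*(-2 + √29) + 4) = 168*(0 + 4) = 168*4 = 672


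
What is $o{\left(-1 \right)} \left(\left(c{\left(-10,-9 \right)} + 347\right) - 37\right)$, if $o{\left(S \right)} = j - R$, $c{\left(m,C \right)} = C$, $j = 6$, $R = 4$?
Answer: $602$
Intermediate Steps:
$o{\left(S \right)} = 2$ ($o{\left(S \right)} = 6 - 4 = 2$)
$o{\left(-1 \right)} \left(\left(c{\left(-10,-9 \right)} + 347\right) - 37\right) = 2 \left(\left(-9 + 347\right) - 37\right) = 2 \left(338 - 37\right) = 2 \cdot 301 = 602$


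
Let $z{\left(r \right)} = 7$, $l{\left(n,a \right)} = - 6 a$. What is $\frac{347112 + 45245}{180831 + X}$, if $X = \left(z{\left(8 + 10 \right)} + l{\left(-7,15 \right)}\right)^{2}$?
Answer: $\frac{392357}{187720} \approx 2.0901$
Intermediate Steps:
$X = 6889$ ($X = \left(7 - 90\right)^{2} = \left(-83\right)^{2} = 6889$)
$\frac{347112 + 45245}{180831 + X} = \frac{347112 + 45245}{180831 + 6889} = \frac{392357}{187720}$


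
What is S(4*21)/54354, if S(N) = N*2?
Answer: 28/9059 ≈ 0.0030908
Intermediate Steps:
S(N) = 2*N
S(4*21)/54354 = (2*(4*21))/54354 = (2*84)*(1/54354) = 168*(1/54354) = 28/9059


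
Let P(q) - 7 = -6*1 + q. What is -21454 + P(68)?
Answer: -21385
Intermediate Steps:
P(q) = 1 + q (P(q) = 7 + (-6*1 + q) = 7 + (-6 + q) = 1 + q)
-21454 + P(68) = -21454 + (1 + 68) = -21454 + 69 = -21385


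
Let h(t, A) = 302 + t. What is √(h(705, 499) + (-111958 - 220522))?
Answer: I*√331473 ≈ 575.74*I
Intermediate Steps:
√(h(705, 499) + (-111958 - 220522)) = √((302 + 705) + (-111958 - 220522)) = √(1007 - 332480) = √(-331473) = I*√331473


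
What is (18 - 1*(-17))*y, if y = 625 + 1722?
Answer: 82145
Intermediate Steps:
y = 2347
(18 - 1*(-17))*y = (18 - 1*(-17))*2347 = (18 + 17)*2347 = 35*2347 = 82145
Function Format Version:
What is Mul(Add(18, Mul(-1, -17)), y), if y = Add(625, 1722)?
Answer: 82145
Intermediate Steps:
y = 2347
Mul(Add(18, Mul(-1, -17)), y) = Mul(Add(18, Mul(-1, -17)), 2347) = Mul(Add(18, 17), 2347) = Mul(35, 2347) = 82145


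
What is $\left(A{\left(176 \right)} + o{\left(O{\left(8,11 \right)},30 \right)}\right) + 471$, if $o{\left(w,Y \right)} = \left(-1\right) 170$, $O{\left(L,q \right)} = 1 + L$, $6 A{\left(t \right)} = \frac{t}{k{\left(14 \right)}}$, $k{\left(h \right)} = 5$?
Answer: $\frac{4603}{15} \approx 306.87$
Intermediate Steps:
$A{\left(t \right)} = \frac{t}{30}$ ($A{\left(t \right)} = \frac{t \frac{1}{5}}{6} = \frac{\frac{1}{5} t}{6} = \frac{t}{30}$)
$o{\left(w,Y \right)} = -170$
$\left(A{\left(176 \right)} + o{\left(O{\left(8,11 \right)},30 \right)}\right) + 471 = \left(\frac{1}{30} \cdot 176 - 170\right) + 471 = \left(\frac{88}{15} - 170\right) + 471 = - \frac{2462}{15} + 471 = \frac{4603}{15}$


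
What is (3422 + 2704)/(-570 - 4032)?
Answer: -1021/767 ≈ -1.3312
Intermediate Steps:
(3422 + 2704)/(-570 - 4032) = 6126/(-4602) = 6126*(-1/4602) = -1021/767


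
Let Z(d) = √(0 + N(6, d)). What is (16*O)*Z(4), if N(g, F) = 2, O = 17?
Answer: 272*√2 ≈ 384.67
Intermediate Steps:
Z(d) = √2 (Z(d) = √(0 + 2) = √2)
(16*O)*Z(4) = (16*17)*√2 = 272*√2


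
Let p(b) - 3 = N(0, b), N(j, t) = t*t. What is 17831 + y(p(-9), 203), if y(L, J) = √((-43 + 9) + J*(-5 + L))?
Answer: 17831 + √16003 ≈ 17958.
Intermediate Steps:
N(j, t) = t²
p(b) = 3 + b²
y(L, J) = √(-34 + J*(-5 + L))
17831 + y(p(-9), 203) = 17831 + √(-34 - 5*203 + 203*(3 + (-9)²)) = 17831 + √(-34 - 1015 + 203*(3 + 81)) = 17831 + √(-34 - 1015 + 203*84) = 17831 + √(-34 - 1015 + 17052) = 17831 + √16003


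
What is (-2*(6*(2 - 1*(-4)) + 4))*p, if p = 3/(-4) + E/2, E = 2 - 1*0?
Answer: -20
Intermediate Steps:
E = 2 (E = 2 + 0 = 2)
p = ¼ (p = 3/(-4) + 2/2 = 3*(-¼) + 2*(½) = -¾ + 1 = ¼ ≈ 0.25000)
(-2*(6*(2 - 1*(-4)) + 4))*p = -2*(6*(2 - 1*(-4)) + 4)*(¼) = -2*(6*(2 + 4) + 4)*(¼) = -2*(6*6 + 4)*(¼) = -2*(36 + 4)*(¼) = -2*40*(¼) = -80*¼ = -20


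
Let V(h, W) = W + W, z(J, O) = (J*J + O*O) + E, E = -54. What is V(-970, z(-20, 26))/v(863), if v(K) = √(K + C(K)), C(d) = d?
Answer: 1022*√1726/863 ≈ 49.199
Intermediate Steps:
z(J, O) = -54 + J² + O² (z(J, O) = (J*J + O*O) - 54 = (J² + O²) - 54 = -54 + J² + O²)
v(K) = √2*√K (v(K) = √(K + K) = √(2*K) = √2*√K)
V(h, W) = 2*W
V(-970, z(-20, 26))/v(863) = (2*(-54 + (-20)² + 26²))/((√2*√863)) = (2*(-54 + 400 + 676))/(√1726) = (2*1022)*(√1726/1726) = 2044*(√1726/1726) = 1022*√1726/863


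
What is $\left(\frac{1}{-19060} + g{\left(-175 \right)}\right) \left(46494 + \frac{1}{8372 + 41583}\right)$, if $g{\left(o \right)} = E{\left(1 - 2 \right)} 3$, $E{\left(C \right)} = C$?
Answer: $- \frac{132809034953551}{952142300} \approx -1.3948 \cdot 10^{5}$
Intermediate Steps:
$g{\left(o \right)} = -3$ ($g{\left(o \right)} = \left(1 - 2\right) 3 = \left(-1\right) 3 = -3$)
$\left(\frac{1}{-19060} + g{\left(-175 \right)}\right) \left(46494 + \frac{1}{8372 + 41583}\right) = \left(\frac{1}{-19060} - 3\right) \left(46494 + \frac{1}{8372 + 41583}\right) = \left(- \frac{1}{19060} - 3\right) \left(46494 + \frac{1}{49955}\right) = - \frac{57181 \left(46494 + \frac{1}{49955}\right)}{19060} = \left(- \frac{57181}{19060}\right) \frac{2322607771}{49955} = - \frac{132809034953551}{952142300}$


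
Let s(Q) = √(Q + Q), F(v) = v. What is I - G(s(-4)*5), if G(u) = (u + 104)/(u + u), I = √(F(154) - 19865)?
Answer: -½ + I*√19711 + 13*I*√2/5 ≈ -0.5 + 144.07*I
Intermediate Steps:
s(Q) = √2*√Q (s(Q) = √(2*Q) = √2*√Q)
I = I*√19711 (I = √(154 - 19865) = √(-19711) = I*√19711 ≈ 140.4*I)
G(u) = (104 + u)/(2*u) (G(u) = (104 + u)/((2*u)) = (104 + u)*(1/(2*u)) = (104 + u)/(2*u))
I - G(s(-4)*5) = I*√19711 - (104 + (√2*√(-4))*5)/(2*((√2*√(-4))*5)) = I*√19711 - (104 + (√2*(2*I))*5)/(2*((√2*(2*I))*5)) = I*√19711 - (104 + (2*I*√2)*5)/(2*((2*I*√2)*5)) = I*√19711 - (104 + 10*I*√2)/(2*(10*I*√2)) = I*√19711 - (-I*√2/20)*(104 + 10*I*√2)/2 = I*√19711 - (-1)*I*√2*(104 + 10*I*√2)/40 = I*√19711 + I*√2*(104 + 10*I*√2)/40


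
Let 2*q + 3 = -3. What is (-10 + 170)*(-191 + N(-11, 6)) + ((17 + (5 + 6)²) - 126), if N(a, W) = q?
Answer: -31028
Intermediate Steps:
q = -3 (q = -3/2 + (½)*(-3) = -3/2 - 3/2 = -3)
N(a, W) = -3
(-10 + 170)*(-191 + N(-11, 6)) + ((17 + (5 + 6)²) - 126) = (-10 + 170)*(-191 - 3) + ((17 + (5 + 6)²) - 126) = 160*(-194) + ((17 + 11²) - 126) = -31040 + ((17 + 121) - 126) = -31040 + (138 - 126) = -31040 + 12 = -31028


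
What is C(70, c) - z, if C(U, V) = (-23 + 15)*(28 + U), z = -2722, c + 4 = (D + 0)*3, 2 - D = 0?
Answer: 1938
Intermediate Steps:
D = 2 (D = 2 - 1*0 = 2 + 0 = 2)
c = 2 (c = -4 + (2 + 0)*3 = -4 + 2*3 = -4 + 6 = 2)
C(U, V) = -224 - 8*U (C(U, V) = -8*(28 + U) = -224 - 8*U)
C(70, c) - z = (-224 - 8*70) - 1*(-2722) = (-224 - 560) + 2722 = -784 + 2722 = 1938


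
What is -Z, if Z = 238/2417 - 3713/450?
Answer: 8867221/1087650 ≈ 8.1526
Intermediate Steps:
Z = -8867221/1087650 (Z = 238*(1/2417) - 3713*1/450 = 238/2417 - 3713/450 = -8867221/1087650 ≈ -8.1526)
-Z = -1*(-8867221/1087650) = 8867221/1087650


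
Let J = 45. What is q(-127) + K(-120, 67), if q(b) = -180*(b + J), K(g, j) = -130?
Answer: 14630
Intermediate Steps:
q(b) = -8100 - 180*b (q(b) = -180*(b + 45) = -180*(45 + b) = -8100 - 180*b)
q(-127) + K(-120, 67) = (-8100 - 180*(-127)) - 130 = (-8100 + 22860) - 130 = 14760 - 130 = 14630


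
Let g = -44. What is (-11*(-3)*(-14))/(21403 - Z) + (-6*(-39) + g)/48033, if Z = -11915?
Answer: -293719/29636361 ≈ -0.0099108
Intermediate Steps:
(-11*(-3)*(-14))/(21403 - Z) + (-6*(-39) + g)/48033 = (-11*(-3)*(-14))/(21403 - 1*(-11915)) + (-6*(-39) - 44)/48033 = (33*(-14))/(21403 + 11915) + (234 - 44)*(1/48033) = -462/33318 + 190*(1/48033) = -462*1/33318 + 190/48033 = -77/5553 + 190/48033 = -293719/29636361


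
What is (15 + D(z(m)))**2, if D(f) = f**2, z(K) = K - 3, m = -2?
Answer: 1600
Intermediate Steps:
z(K) = -3 + K
(15 + D(z(m)))**2 = (15 + (-3 - 2)**2)**2 = (15 + (-5)**2)**2 = (15 + 25)**2 = 40**2 = 1600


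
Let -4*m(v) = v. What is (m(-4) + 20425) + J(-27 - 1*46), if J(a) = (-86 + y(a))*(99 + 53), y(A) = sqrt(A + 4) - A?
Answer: 18450 + 152*I*sqrt(69) ≈ 18450.0 + 1262.6*I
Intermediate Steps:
m(v) = -v/4
y(A) = sqrt(4 + A) - A
J(a) = -13072 - 152*a + 152*sqrt(4 + a) (J(a) = (-86 + (sqrt(4 + a) - a))*(99 + 53) = (-86 + sqrt(4 + a) - a)*152 = -13072 - 152*a + 152*sqrt(4 + a))
(m(-4) + 20425) + J(-27 - 1*46) = (-1/4*(-4) + 20425) + (-13072 - 152*(-27 - 1*46) + 152*sqrt(4 + (-27 - 1*46))) = (1 + 20425) + (-13072 - 152*(-27 - 46) + 152*sqrt(4 + (-27 - 46))) = 20426 + (-13072 - 152*(-73) + 152*sqrt(4 - 73)) = 20426 + (-13072 + 11096 + 152*sqrt(-69)) = 20426 + (-13072 + 11096 + 152*(I*sqrt(69))) = 20426 + (-13072 + 11096 + 152*I*sqrt(69)) = 20426 + (-1976 + 152*I*sqrt(69)) = 18450 + 152*I*sqrt(69)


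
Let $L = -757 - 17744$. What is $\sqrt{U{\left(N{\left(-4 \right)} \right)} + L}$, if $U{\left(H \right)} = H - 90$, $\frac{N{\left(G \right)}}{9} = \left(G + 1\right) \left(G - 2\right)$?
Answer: $i \sqrt{18429} \approx 135.75 i$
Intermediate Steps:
$N{\left(G \right)} = 9 \left(1 + G\right) \left(-2 + G\right)$ ($N{\left(G \right)} = 9 \left(G + 1\right) \left(G - 2\right) = 9 \left(1 + G\right) \left(-2 + G\right)$)
$L = -18501$
$U{\left(H \right)} = -90 + H$
$\sqrt{U{\left(N{\left(-4 \right)} \right)} + L} = \sqrt{\left(-90 - \left(-18 - 144\right)\right) - 18501} = \sqrt{\left(-90 + \left(-18 + 36 + 9 \cdot 16\right)\right) - 18501} = \sqrt{\left(-90 + \left(-18 + 36 + 144\right)\right) - 18501} = \sqrt{\left(-90 + 162\right) - 18501} = \sqrt{72 - 18501} = \sqrt{-18429} = i \sqrt{18429}$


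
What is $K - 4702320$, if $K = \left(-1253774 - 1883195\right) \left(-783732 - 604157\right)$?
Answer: $4353760066121$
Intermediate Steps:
$K = 4353764768441$ ($K = \left(-3136969\right) \left(-1387889\right) = 4353764768441$)
$K - 4702320 = 4353764768441 - 4702320 = 4353760066121$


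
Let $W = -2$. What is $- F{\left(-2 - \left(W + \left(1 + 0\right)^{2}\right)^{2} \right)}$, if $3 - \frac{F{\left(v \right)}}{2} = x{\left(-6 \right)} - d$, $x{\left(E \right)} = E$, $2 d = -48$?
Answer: $30$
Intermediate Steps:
$d = -24$ ($d = \frac{1}{2} \left(-48\right) = -24$)
$F{\left(v \right)} = -30$ ($F{\left(v \right)} = 6 - 2 \left(-6 - -24\right) = 6 - 2 \left(-6 + 24\right) = 6 - 36 = -30$)
$- F{\left(-2 - \left(W + \left(1 + 0\right)^{2}\right)^{2} \right)} = \left(-1\right) \left(-30\right) = 30$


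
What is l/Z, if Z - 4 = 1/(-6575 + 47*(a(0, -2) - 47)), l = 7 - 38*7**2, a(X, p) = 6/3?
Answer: -16119950/34759 ≈ -463.76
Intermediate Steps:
a(X, p) = 2 (a(X, p) = 6*(1/3) = 2)
l = -1855 (l = 7 - 38*49 = 7 - 1862 = -1855)
Z = 34759/8690 (Z = 4 + 1/(-6575 + 47*(2 - 47)) = 4 + 1/(-6575 + 47*(-45)) = 4 + 1/(-6575 - 2115) = 4 + 1/(-8690) = 4 - 1/8690 = 34759/8690 ≈ 3.9999)
l/Z = -1855/34759/8690 = -1855*8690/34759 = -16119950/34759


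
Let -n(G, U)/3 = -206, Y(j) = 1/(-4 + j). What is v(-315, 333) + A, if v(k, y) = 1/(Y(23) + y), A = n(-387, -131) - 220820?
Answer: -1393438237/6328 ≈ -2.2020e+5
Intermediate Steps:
n(G, U) = 618 (n(G, U) = -3*(-206) = 618)
A = -220202 (A = 618 - 220820 = -220202)
v(k, y) = 1/(1/19 + y) (v(k, y) = 1/(1/(-4 + 23) + y) = 1/(1/19 + y))
v(-315, 333) + A = 19/(1 + 19*333) - 220202 = 19/(1 + 6327) - 220202 = 19/6328 - 220202 = -1393438237/6328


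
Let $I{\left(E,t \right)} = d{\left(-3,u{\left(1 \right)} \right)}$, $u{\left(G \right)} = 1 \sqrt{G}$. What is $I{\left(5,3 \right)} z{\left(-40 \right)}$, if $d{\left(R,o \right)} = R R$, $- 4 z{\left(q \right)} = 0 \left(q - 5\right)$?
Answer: $0$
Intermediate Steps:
$z{\left(q \right)} = 0$ ($z{\left(q \right)} = - \frac{0 \left(q - 5\right)}{4} = - \frac{0 \left(-5 + q\right)}{4} = \left(- \frac{1}{4}\right) 0 = 0$)
$u{\left(G \right)} = \sqrt{G}$
$d{\left(R,o \right)} = R^{2}$
$I{\left(E,t \right)} = 9$ ($I{\left(E,t \right)} = \left(-3\right)^{2} = 9$)
$I{\left(5,3 \right)} z{\left(-40 \right)} = 9 \cdot 0 = 0$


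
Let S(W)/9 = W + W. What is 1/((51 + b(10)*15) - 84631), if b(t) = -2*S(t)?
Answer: -1/89980 ≈ -1.1114e-5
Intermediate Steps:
S(W) = 18*W (S(W) = 9*(W + W) = 9*(2*W) = 18*W)
b(t) = -36*t
1/((51 + b(10)*15) - 84631) = 1/((51 - 36*10*15) - 84631) = 1/((51 - 360*15) - 84631) = 1/((51 - 5400) - 84631) = 1/(-5349 - 84631) = 1/(-89980) = -1/89980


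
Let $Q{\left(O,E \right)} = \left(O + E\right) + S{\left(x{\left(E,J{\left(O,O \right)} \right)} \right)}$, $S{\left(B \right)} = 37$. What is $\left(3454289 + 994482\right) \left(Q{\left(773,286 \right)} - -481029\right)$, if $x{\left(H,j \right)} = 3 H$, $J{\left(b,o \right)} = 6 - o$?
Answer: $2144863718375$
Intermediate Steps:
$Q{\left(O,E \right)} = 37 + E + O$ ($Q{\left(O,E \right)} = \left(O + E\right) + 37 = \left(E + O\right) + 37 = 37 + E + O$)
$\left(3454289 + 994482\right) \left(Q{\left(773,286 \right)} - -481029\right) = \left(3454289 + 994482\right) \left(\left(37 + 286 + 773\right) - -481029\right) = 4448771 \left(1096 + \left(-131 + 481160\right)\right) = 4448771 \left(1096 + 481029\right) = 4448771 \cdot 482125 = 2144863718375$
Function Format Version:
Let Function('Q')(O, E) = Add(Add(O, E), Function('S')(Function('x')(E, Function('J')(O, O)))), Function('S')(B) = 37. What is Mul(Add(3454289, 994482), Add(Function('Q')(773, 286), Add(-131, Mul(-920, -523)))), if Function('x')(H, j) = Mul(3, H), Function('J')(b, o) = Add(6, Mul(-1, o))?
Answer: 2144863718375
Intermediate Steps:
Function('Q')(O, E) = Add(37, E, O) (Function('Q')(O, E) = Add(Add(O, E), 37) = Add(Add(E, O), 37) = Add(37, E, O))
Mul(Add(3454289, 994482), Add(Function('Q')(773, 286), Add(-131, Mul(-920, -523)))) = Mul(Add(3454289, 994482), Add(Add(37, 286, 773), Add(-131, Mul(-920, -523)))) = Mul(4448771, Add(1096, Add(-131, 481160))) = Mul(4448771, Add(1096, 481029)) = Mul(4448771, 482125) = 2144863718375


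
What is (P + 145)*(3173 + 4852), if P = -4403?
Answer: -34170450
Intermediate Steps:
(P + 145)*(3173 + 4852) = (-4403 + 145)*(3173 + 4852) = -4258*8025 = -34170450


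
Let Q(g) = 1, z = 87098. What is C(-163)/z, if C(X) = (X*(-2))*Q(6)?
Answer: 163/43549 ≈ 0.0037429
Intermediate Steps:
C(X) = -2*X (C(X) = (X*(-2))*1 = -2*X*1 = -2*X)
C(-163)/z = -2*(-163)/87098 = 326*(1/87098) = 163/43549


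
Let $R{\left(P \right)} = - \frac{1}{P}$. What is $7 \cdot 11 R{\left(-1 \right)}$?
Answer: $77$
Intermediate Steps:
$7 \cdot 11 R{\left(-1 \right)} = 7 \cdot 11 \left(- \frac{1}{-1}\right) = 77 \left(\left(-1\right) \left(-1\right)\right) = 77 \cdot 1 = 77$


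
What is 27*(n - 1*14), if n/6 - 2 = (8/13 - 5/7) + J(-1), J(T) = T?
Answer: -21114/91 ≈ -232.02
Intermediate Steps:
n = 492/91 (n = 12 + 6*((8/13 - 5/7) - 1) = 12 + 6*(-9/91 - 1) = 12 + 6*(-100/91) = 12 - 600/91 = 492/91 ≈ 5.4066)
27*(n - 1*14) = 27*(492/91 - 1*14) = 27*(492/91 - 14) = 27*(-782/91) = -21114/91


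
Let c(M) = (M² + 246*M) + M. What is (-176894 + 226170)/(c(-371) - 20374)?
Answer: 24638/12815 ≈ 1.9226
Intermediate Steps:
c(M) = M² + 247*M
(-176894 + 226170)/(c(-371) - 20374) = (-176894 + 226170)/(-371*(247 - 371) - 20374) = 49276/(-371*(-124) - 20374) = 49276/(46004 - 20374) = 49276/25630 = 49276*(1/25630) = 24638/12815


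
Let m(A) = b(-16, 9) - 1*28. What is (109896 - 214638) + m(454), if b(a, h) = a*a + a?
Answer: -104530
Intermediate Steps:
b(a, h) = a + a² (b(a, h) = a² + a = a + a²)
m(A) = 212 (m(A) = -16*(1 - 16) - 1*28 = -16*(-15) - 28 = 240 - 28 = 212)
(109896 - 214638) + m(454) = (109896 - 214638) + 212 = -104742 + 212 = -104530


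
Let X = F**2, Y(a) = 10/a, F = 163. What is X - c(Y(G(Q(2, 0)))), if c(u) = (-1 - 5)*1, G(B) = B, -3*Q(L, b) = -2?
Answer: 26575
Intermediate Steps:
Q(L, b) = 2/3 (Q(L, b) = -1/3*(-2) = 2/3)
c(u) = -6 (c(u) = -6*1 = -6)
X = 26569 (X = 163**2 = 26569)
X - c(Y(G(Q(2, 0)))) = 26569 - 1*(-6) = 26569 + 6 = 26575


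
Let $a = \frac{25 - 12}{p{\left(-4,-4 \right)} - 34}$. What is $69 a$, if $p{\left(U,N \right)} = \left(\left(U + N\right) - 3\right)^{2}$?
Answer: $\frac{299}{29} \approx 10.31$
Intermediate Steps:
$p{\left(U,N \right)} = \left(-3 + N + U\right)^{2}$ ($p{\left(U,N \right)} = \left(\left(N + U\right) - 3\right)^{2} = \left(-3 + N + U\right)^{2}$)
$a = \frac{13}{87}$ ($a = \frac{25 - 12}{\left(-3 - 4 - 4\right)^{2} - 34} = \frac{13}{\left(-11\right)^{2} - 34} = \frac{13}{121 - 34} = \frac{13}{87} \approx 0.14943$)
$69 a = 69 \cdot \frac{13}{87} = \frac{299}{29}$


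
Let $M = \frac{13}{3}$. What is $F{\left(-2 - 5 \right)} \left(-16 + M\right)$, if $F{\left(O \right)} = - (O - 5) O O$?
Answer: $-6860$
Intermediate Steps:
$M = \frac{13}{3}$ ($M = 13 \cdot \frac{1}{3} = \frac{13}{3} \approx 4.3333$)
$F{\left(O \right)} = O^{2} \left(5 - O\right)$ ($F{\left(O \right)} = - (-5 + O) O O = \left(5 - O\right) O O = O \left(5 - O\right) O = O^{2} \left(5 - O\right)$)
$F{\left(-2 - 5 \right)} \left(-16 + M\right) = \left(-2 - 5\right)^{2} \left(5 - \left(-2 - 5\right)\right) \left(-16 + \frac{13}{3}\right) = \left(-2 - 5\right)^{2} \left(5 - \left(-2 - 5\right)\right) \left(- \frac{35}{3}\right) = \left(-7\right)^{2} \left(5 - -7\right) \left(- \frac{35}{3}\right) = 49 \left(5 + 7\right) \left(- \frac{35}{3}\right) = 49 \cdot 12 \left(- \frac{35}{3}\right) = 588 \left(- \frac{35}{3}\right) = -6860$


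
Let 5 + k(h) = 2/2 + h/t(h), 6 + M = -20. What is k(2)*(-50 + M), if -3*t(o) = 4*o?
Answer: 361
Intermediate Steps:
M = -26 (M = -6 - 20 = -26)
t(o) = -4*o/3
k(h) = -19/4 (k(h) = -5 + (2/2 + h/((-4*h/3))) = -5 + (2*(1/2) + h*(-3/(4*h))) = -5 + (1 - 3/4) = -5 + 1/4 = -19/4)
k(2)*(-50 + M) = -19*(-50 - 26)/4 = -19/4*(-76) = 361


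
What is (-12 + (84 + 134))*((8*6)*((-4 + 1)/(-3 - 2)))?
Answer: 29664/5 ≈ 5932.8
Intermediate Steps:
(-12 + (84 + 134))*((8*6)*((-4 + 1)/(-3 - 2))) = (-12 + 218)*(48*(-3/(-5))) = 206*(48*(-3*(-⅕))) = 206*(48*(⅗)) = 206*(144/5) = 29664/5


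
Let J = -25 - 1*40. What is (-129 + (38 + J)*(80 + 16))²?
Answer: 7403841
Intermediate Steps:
J = -65 (J = -25 - 40 = -65)
(-129 + (38 + J)*(80 + 16))² = (-129 + (38 - 65)*(80 + 16))² = (-129 - 27*96)² = (-129 - 2592)² = (-2721)² = 7403841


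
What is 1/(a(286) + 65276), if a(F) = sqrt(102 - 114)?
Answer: 16319/1065239047 - I*sqrt(3)/2130478094 ≈ 1.532e-5 - 8.1299e-10*I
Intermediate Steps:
a(F) = 2*I*sqrt(3) (a(F) = sqrt(-12) = 2*I*sqrt(3))
1/(a(286) + 65276) = 1/(2*I*sqrt(3) + 65276) = 1/(65276 + 2*I*sqrt(3))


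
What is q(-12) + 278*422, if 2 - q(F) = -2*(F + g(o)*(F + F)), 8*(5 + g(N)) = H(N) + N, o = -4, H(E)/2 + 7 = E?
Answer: 117690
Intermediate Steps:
H(E) = -14 + 2*E
g(N) = -27/4 + 3*N/8 (g(N) = -5 + ((-14 + 2*N) + N)/8 = -5 + (-14 + 3*N)/8 = -5 + (-7/4 + 3*N/8) = -27/4 + 3*N/8)
q(F) = 2 - 31*F (q(F) = 2 - (-2)*(F + (-27/4 + (3/8)*(-4))*(F + F)) = 2 - (-2)*(F + (-27/4 - 3/2)*(2*F)) = 2 - (-2)*(F - 33*F/2) = 2 - (-2)*(-31*F/2) = 2 - 31*F)
q(-12) + 278*422 = (2 - 31*(-12)) + 278*422 = (2 + 372) + 117316 = 374 + 117316 = 117690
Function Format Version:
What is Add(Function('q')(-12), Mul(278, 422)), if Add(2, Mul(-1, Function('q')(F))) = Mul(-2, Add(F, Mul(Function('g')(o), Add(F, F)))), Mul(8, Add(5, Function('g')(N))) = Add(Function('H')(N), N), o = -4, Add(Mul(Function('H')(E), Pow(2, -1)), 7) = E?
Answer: 117690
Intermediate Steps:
Function('H')(E) = Add(-14, Mul(2, E))
Function('g')(N) = Add(Rational(-27, 4), Mul(Rational(3, 8), N)) (Function('g')(N) = Add(-5, Mul(Rational(1, 8), Add(Add(-14, Mul(2, N)), N))) = Add(-5, Mul(Rational(1, 8), Add(-14, Mul(3, N)))) = Add(-5, Add(Rational(-7, 4), Mul(Rational(3, 8), N))) = Add(Rational(-27, 4), Mul(Rational(3, 8), N)))
Function('q')(F) = Add(2, Mul(-31, F)) (Function('q')(F) = Add(2, Mul(-1, Mul(-2, Add(F, Mul(Add(Rational(-27, 4), Mul(Rational(3, 8), -4)), Add(F, F)))))) = Add(2, Mul(-1, Mul(-2, Add(F, Mul(Add(Rational(-27, 4), Rational(-3, 2)), Mul(2, F)))))) = Add(2, Mul(-1, Mul(-2, Add(F, Mul(Rational(-33, 4), Mul(2, F)))))) = Add(2, Mul(-1, Mul(-2, Add(F, Mul(Rational(-33, 2), F))))) = Add(2, Mul(-1, Mul(-2, Mul(Rational(-31, 2), F)))) = Add(2, Mul(-1, Mul(31, F))) = Add(2, Mul(-31, F)))
Add(Function('q')(-12), Mul(278, 422)) = Add(Add(2, Mul(-31, -12)), Mul(278, 422)) = Add(Add(2, 372), 117316) = Add(374, 117316) = 117690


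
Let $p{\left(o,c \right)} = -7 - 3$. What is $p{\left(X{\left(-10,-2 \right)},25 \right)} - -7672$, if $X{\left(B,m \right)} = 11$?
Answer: $7662$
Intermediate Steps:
$p{\left(o,c \right)} = -10$
$p{\left(X{\left(-10,-2 \right)},25 \right)} - -7672 = -10 - -7672 = -10 + 7672 = 7662$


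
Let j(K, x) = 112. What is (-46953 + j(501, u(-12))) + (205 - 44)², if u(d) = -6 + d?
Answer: -20920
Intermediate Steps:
(-46953 + j(501, u(-12))) + (205 - 44)² = (-46953 + 112) + (205 - 44)² = -46841 + 161² = -46841 + 25921 = -20920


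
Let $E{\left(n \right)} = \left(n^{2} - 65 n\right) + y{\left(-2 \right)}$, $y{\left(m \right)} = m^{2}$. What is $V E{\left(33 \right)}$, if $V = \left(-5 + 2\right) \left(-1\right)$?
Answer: $-3156$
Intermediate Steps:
$V = 3$ ($V = \left(-3\right) \left(-1\right) = 3$)
$E{\left(n \right)} = 4 + n^{2} - 65 n$ ($E{\left(n \right)} = \left(n^{2} - 65 n\right) + \left(-2\right)^{2} = \left(n^{2} - 65 n\right) + 4 = 4 + n^{2} - 65 n$)
$V E{\left(33 \right)} = 3 \left(4 + 33^{2} - 2145\right) = 3 \left(4 + 1089 - 2145\right) = 3 \left(-1052\right) = -3156$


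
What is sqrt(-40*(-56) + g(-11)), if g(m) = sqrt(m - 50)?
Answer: sqrt(2240 + I*sqrt(61)) ≈ 47.329 + 0.08251*I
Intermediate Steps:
g(m) = sqrt(-50 + m)
sqrt(-40*(-56) + g(-11)) = sqrt(-40*(-56) + sqrt(-50 - 11)) = sqrt(2240 + sqrt(-61)) = sqrt(2240 + I*sqrt(61))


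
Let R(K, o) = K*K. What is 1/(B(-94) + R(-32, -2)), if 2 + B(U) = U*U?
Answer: 1/9858 ≈ 0.00010144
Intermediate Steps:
B(U) = -2 + U² (B(U) = -2 + U*U = -2 + U²)
R(K, o) = K²
1/(B(-94) + R(-32, -2)) = 1/((-2 + (-94)²) + (-32)²) = 1/((-2 + 8836) + 1024) = 1/(8834 + 1024) = 1/9858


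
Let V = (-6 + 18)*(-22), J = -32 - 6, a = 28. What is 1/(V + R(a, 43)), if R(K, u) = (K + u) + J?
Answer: -1/231 ≈ -0.0043290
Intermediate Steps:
J = -38
R(K, u) = -38 + K + u (R(K, u) = (K + u) - 38 = -38 + K + u)
V = -264 (V = 12*(-22) = -264)
1/(V + R(a, 43)) = 1/(-264 + (-38 + 28 + 43)) = 1/(-264 + 33) = 1/(-231) = -1/231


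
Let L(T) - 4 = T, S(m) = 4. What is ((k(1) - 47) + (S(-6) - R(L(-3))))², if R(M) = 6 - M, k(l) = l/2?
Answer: 9025/4 ≈ 2256.3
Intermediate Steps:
k(l) = l/2 (k(l) = l*(½) = l/2)
L(T) = 4 + T
((k(1) - 47) + (S(-6) - R(L(-3))))² = (((½)*1 - 47) + (4 - (6 - (4 - 3))))² = ((½ - 47) + (4 - (6 - 1*1)))² = (-93/2 + (4 - (6 - 1)))² = (-93/2 + (4 - 1*5))² = (-93/2 + (4 - 5))² = (-93/2 - 1)² = (-95/2)² = 9025/4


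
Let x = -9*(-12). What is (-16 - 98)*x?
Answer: -12312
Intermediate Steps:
x = 108
(-16 - 98)*x = (-16 - 98)*108 = -114*108 = -12312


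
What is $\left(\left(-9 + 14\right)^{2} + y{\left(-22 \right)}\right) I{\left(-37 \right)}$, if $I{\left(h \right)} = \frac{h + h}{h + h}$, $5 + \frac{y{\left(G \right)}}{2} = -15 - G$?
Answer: $29$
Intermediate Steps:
$y{\left(G \right)} = -40 - 2 G$ ($y{\left(G \right)} = -10 + 2 \left(-15 - G\right) = -10 - \left(30 + 2 G\right) = -40 - 2 G$)
$I{\left(h \right)} = 1$ ($I{\left(h \right)} = \frac{2 h}{2 h} = 2 h \frac{1}{2 h} = 1$)
$\left(\left(-9 + 14\right)^{2} + y{\left(-22 \right)}\right) I{\left(-37 \right)} = \left(\left(-9 + 14\right)^{2} - -4\right) 1 = \left(5^{2} + \left(-40 + 44\right)\right) 1 = \left(25 + 4\right) 1 = 29 \cdot 1 = 29$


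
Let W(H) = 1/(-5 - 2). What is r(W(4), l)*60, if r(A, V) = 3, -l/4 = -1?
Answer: 180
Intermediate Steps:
l = 4 (l = -4*(-1) = 4)
W(H) = -⅐ (W(H) = 1/(-7) = -⅐)
r(W(4), l)*60 = 3*60 = 180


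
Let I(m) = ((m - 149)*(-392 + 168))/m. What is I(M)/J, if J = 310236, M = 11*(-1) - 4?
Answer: -9184/1163385 ≈ -0.0078942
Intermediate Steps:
M = -15 (M = -11 - 4 = -15)
I(m) = (33376 - 224*m)/m (I(m) = ((-149 + m)*(-224))/m = (33376 - 224*m)/m)
I(M)/J = (-224 + 33376/(-15))/310236 = (-224 + 33376*(-1/15))*(1/310236) = (-224 - 33376/15)*(1/310236) = -36736/15*1/310236 = -9184/1163385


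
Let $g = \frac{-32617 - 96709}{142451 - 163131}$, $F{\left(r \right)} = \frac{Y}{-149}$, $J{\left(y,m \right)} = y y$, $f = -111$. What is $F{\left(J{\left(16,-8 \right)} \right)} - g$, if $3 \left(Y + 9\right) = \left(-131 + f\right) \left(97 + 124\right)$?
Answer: $\frac{524378699}{4621980} \approx 113.45$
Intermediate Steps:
$Y = - \frac{53509}{3}$ ($Y = -9 + \frac{\left(-131 - 111\right) \left(97 + 124\right)}{3} = -9 + \frac{\left(-242\right) 221}{3} = -9 + \frac{1}{3} \left(-53482\right) = -9 - \frac{53482}{3} = - \frac{53509}{3} \approx -17836.0$)
$J{\left(y,m \right)} = y^{2}$
$F{\left(r \right)} = \frac{53509}{447}$ ($F{\left(r \right)} = - \frac{53509}{3 \left(-149\right)} = \left(- \frac{53509}{3}\right) \left(- \frac{1}{149}\right) = \frac{53509}{447}$)
$g = \frac{64663}{10340}$ ($g = - \frac{129326}{-20680} = \left(-129326\right) \left(- \frac{1}{20680}\right) = \frac{64663}{10340} \approx 6.2537$)
$F{\left(J{\left(16,-8 \right)} \right)} - g = \frac{53509}{447} - \frac{64663}{10340} = \frac{524378699}{4621980}$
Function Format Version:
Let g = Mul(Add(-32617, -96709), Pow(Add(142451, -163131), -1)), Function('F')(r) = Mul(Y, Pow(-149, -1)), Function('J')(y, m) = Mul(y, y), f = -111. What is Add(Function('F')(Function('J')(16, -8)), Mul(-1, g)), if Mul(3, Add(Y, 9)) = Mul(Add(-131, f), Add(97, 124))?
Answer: Rational(524378699, 4621980) ≈ 113.45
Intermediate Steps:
Y = Rational(-53509, 3) (Y = Add(-9, Mul(Rational(1, 3), Mul(Add(-131, -111), Add(97, 124)))) = Add(-9, Mul(Rational(1, 3), Mul(-242, 221))) = Add(-9, Mul(Rational(1, 3), -53482)) = Add(-9, Rational(-53482, 3)) = Rational(-53509, 3) ≈ -17836.)
Function('J')(y, m) = Pow(y, 2)
Function('F')(r) = Rational(53509, 447) (Function('F')(r) = Mul(Rational(-53509, 3), Pow(-149, -1)) = Mul(Rational(-53509, 3), Rational(-1, 149)) = Rational(53509, 447))
g = Rational(64663, 10340) (g = Mul(-129326, Pow(-20680, -1)) = Mul(-129326, Rational(-1, 20680)) = Rational(64663, 10340) ≈ 6.2537)
Add(Function('F')(Function('J')(16, -8)), Mul(-1, g)) = Add(Rational(53509, 447), Mul(-1, Rational(64663, 10340))) = Add(Rational(53509, 447), Rational(-64663, 10340)) = Rational(524378699, 4621980)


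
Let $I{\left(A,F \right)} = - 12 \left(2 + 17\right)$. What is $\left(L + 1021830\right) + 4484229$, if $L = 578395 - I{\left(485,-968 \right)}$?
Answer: $6084682$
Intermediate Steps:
$I{\left(A,F \right)} = -228$ ($I{\left(A,F \right)} = \left(-12\right) 19 = -228$)
$L = 578623$ ($L = 578395 - -228 = 578395 + 228 = 578623$)
$\left(L + 1021830\right) + 4484229 = \left(578623 + 1021830\right) + 4484229 = 1600453 + 4484229 = 6084682$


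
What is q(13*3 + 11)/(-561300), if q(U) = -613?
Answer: 613/561300 ≈ 0.0010921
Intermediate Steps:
q(13*3 + 11)/(-561300) = -613/(-561300) = -613*(-1/561300) = 613/561300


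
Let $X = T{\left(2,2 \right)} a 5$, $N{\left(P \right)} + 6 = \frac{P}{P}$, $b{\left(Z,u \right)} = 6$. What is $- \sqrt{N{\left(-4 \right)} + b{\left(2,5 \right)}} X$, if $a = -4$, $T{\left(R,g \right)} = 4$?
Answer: $80$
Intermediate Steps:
$N{\left(P \right)} = -5$ ($N{\left(P \right)} = -6 + \frac{P}{P} = -6 + 1 = -5$)
$X = -80$ ($X = 4 \left(-4\right) 5 = \left(-16\right) 5 = -80$)
$- \sqrt{N{\left(-4 \right)} + b{\left(2,5 \right)}} X = - \sqrt{-5 + 6} \left(-80\right) = - \sqrt{1} \left(-80\right) = \left(-1\right) 1 \left(-80\right) = \left(-1\right) \left(-80\right) = 80$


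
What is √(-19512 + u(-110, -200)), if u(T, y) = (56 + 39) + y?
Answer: I*√19617 ≈ 140.06*I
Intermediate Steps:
u(T, y) = 95 + y
√(-19512 + u(-110, -200)) = √(-19512 + (95 - 200)) = √(-19512 - 105) = √(-19617) = I*√19617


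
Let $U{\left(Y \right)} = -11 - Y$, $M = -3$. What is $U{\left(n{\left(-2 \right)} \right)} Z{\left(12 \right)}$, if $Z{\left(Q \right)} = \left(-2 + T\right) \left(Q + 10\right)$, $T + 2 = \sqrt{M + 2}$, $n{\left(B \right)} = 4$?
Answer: $1320 - 330 i \approx 1320.0 - 330.0 i$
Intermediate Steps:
$T = -2 + i$ ($T = -2 + \sqrt{-3 + 2} = -2 + \sqrt{-1} = -2 + i \approx -2.0 + 1.0 i$)
$Z{\left(Q \right)} = \left(-4 + i\right) \left(10 + Q\right)$ ($Z{\left(Q \right)} = \left(-2 - \left(2 - i\right)\right) \left(Q + 10\right) = \left(-4 + i\right) \left(10 + Q\right)$)
$U{\left(n{\left(-2 \right)} \right)} Z{\left(12 \right)} = \left(-11 - 4\right) \left(-40 + 10 i + 12 \left(-4 + i\right)\right) = \left(-11 - 4\right) \left(-40 + 10 i - \left(48 - 12 i\right)\right) = - 15 \left(-88 + 22 i\right) = 1320 - 330 i$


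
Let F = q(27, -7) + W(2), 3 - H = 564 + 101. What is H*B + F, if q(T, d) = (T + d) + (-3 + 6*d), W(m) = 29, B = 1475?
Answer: -976446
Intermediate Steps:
H = -662 (H = 3 - (564 + 101) = 3 - 1*665 = 3 - 665 = -662)
q(T, d) = -3 + T + 7*d
F = 4 (F = (-3 + 27 + 7*(-7)) + 29 = (-3 + 27 - 49) + 29 = -25 + 29 = 4)
H*B + F = -662*1475 + 4 = -976450 + 4 = -976446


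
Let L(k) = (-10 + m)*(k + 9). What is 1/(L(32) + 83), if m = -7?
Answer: -1/614 ≈ -0.0016287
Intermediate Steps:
L(k) = -153 - 17*k (L(k) = (-10 - 7)*(k + 9) = -17*(9 + k) = -153 - 17*k)
1/(L(32) + 83) = 1/((-153 - 17*32) + 83) = 1/((-153 - 544) + 83) = 1/(-697 + 83) = 1/(-614) = -1/614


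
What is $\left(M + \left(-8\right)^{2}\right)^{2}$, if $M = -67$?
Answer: $9$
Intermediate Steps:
$\left(M + \left(-8\right)^{2}\right)^{2} = \left(-67 + \left(-8\right)^{2}\right)^{2} = \left(-67 + 64\right)^{2} = \left(-3\right)^{2} = 9$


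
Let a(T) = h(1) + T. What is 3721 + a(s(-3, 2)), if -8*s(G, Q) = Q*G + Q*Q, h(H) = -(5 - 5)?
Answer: 14885/4 ≈ 3721.3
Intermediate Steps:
h(H) = 0 (h(H) = -1*0 = 0)
s(G, Q) = -Q**2/8 - G*Q/8 (s(G, Q) = -(Q*G + Q*Q)/8 = -(G*Q + Q**2)/8 = -(Q**2 + G*Q)/8 = -Q**2/8 - G*Q/8)
a(T) = T (a(T) = 0 + T = T)
3721 + a(s(-3, 2)) = 3721 - 1/8*2*(-3 + 2) = 3721 - 1/8*2*(-1) = 3721 + 1/4 = 14885/4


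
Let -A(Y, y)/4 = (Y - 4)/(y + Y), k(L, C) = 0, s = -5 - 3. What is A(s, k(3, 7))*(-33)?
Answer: 198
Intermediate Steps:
s = -8
A(Y, y) = -4*(-4 + Y)/(Y + y) (A(Y, y) = -4*(Y - 4)/(y + Y) = -4*(-4 + Y)/(Y + y))
A(s, k(3, 7))*(-33) = (4*(4 - 1*(-8))/(-8 + 0))*(-33) = (4*(4 + 8)/(-8))*(-33) = (4*(-1/8)*12)*(-33) = -6*(-33) = 198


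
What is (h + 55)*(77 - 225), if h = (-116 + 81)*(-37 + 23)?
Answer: -80660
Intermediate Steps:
h = 490 (h = -35*(-14) = 490)
(h + 55)*(77 - 225) = (490 + 55)*(77 - 225) = 545*(-148) = -80660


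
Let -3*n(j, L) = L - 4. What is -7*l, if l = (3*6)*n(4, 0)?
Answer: -168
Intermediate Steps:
n(j, L) = 4/3 - L/3 (n(j, L) = -(L - 4)/3 = -(-4 + L)/3 = 4/3 - L/3)
l = 24 (l = (3*6)*(4/3 - 1/3*0) = 18*(4/3 + 0) = 18*(4/3) = 24)
-7*l = -7*24 = -168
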